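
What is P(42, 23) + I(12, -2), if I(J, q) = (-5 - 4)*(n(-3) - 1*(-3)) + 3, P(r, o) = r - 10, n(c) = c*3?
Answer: 89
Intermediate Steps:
n(c) = 3*c
P(r, o) = -10 + r
I(J, q) = 57 (I(J, q) = (-5 - 4)*(3*(-3) - 1*(-3)) + 3 = -9*(-9 + 3) + 3 = -9*(-6) + 3 = 54 + 3 = 57)
P(42, 23) + I(12, -2) = (-10 + 42) + 57 = 32 + 57 = 89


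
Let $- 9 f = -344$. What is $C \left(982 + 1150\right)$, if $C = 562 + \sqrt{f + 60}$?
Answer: $1198184 + \frac{4264 \sqrt{221}}{3} \approx 1.2193 \cdot 10^{6}$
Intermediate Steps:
$f = \frac{344}{9}$ ($f = \left(- \frac{1}{9}\right) \left(-344\right) = \frac{344}{9} \approx 38.222$)
$C = 562 + \frac{2 \sqrt{221}}{3}$ ($C = 562 + \sqrt{\frac{344}{9} + 60} = 562 + \sqrt{\frac{884}{9}} = 562 + \frac{2 \sqrt{221}}{3} \approx 571.91$)
$C \left(982 + 1150\right) = \left(562 + \frac{2 \sqrt{221}}{3}\right) \left(982 + 1150\right) = \left(562 + \frac{2 \sqrt{221}}{3}\right) 2132 = 1198184 + \frac{4264 \sqrt{221}}{3}$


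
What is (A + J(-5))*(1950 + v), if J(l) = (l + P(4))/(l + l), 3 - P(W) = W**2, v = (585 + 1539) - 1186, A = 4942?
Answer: 71388472/5 ≈ 1.4278e+7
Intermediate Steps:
v = 938 (v = 2124 - 1186 = 938)
P(W) = 3 - W**2
J(l) = (-13 + l)/(2*l) (J(l) = (l + (3 - 1*4**2))/(l + l) = (l + (3 - 1*16))/((2*l)) = (l + (3 - 16))*(1/(2*l)) = (l - 13)*(1/(2*l)) = (-13 + l)*(1/(2*l)) = (-13 + l)/(2*l))
(A + J(-5))*(1950 + v) = (4942 + (1/2)*(-13 - 5)/(-5))*(1950 + 938) = (4942 + (1/2)*(-1/5)*(-18))*2888 = (4942 + 9/5)*2888 = (24719/5)*2888 = 71388472/5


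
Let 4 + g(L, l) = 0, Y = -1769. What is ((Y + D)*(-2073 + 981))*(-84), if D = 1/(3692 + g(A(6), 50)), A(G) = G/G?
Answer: -74804998086/461 ≈ -1.6227e+8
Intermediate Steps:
A(G) = 1
g(L, l) = -4 (g(L, l) = -4 + 0 = -4)
D = 1/3688 (D = 1/(3692 - 4) = 1/3688 ≈ 0.00027115)
((Y + D)*(-2073 + 981))*(-84) = ((-1769 + 1/3688)*(-2073 + 981))*(-84) = -6524071/3688*(-1092)*(-84) = (1781071383/922)*(-84) = -74804998086/461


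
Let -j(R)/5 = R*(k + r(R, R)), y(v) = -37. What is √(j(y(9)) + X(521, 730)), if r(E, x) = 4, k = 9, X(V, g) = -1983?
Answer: √422 ≈ 20.543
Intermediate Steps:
j(R) = -65*R (j(R) = -5*R*(9 + 4) = -5*R*13 = -65*R)
√(j(y(9)) + X(521, 730)) = √(-65*(-37) - 1983) = √(2405 - 1983) = √422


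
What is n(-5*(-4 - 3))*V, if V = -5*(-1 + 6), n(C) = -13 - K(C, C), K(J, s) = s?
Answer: 1200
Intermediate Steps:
n(C) = -13 - C
V = -25 (V = -5*5 = -25)
n(-5*(-4 - 3))*V = (-13 - (-5)*(-4 - 3))*(-25) = (-13 - (-5)*(-7))*(-25) = (-13 - 1*35)*(-25) = (-13 - 35)*(-25) = -48*(-25) = 1200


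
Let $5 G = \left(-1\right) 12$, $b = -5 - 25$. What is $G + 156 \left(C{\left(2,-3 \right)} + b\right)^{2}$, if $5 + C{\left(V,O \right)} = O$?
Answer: $\frac{1126308}{5} \approx 2.2526 \cdot 10^{5}$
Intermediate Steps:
$C{\left(V,O \right)} = -5 + O$
$b = -30$ ($b = -5 - 25 = -30$)
$G = - \frac{12}{5}$ ($G = \frac{\left(-1\right) 12}{5} = \frac{1}{5} \left(-12\right) = - \frac{12}{5} \approx -2.4$)
$G + 156 \left(C{\left(2,-3 \right)} + b\right)^{2} = - \frac{12}{5} + 156 \left(\left(-5 - 3\right) - 30\right)^{2} = - \frac{12}{5} + 156 \left(-8 - 30\right)^{2} = - \frac{12}{5} + 156 \left(-38\right)^{2} = - \frac{12}{5} + 156 \cdot 1444 = - \frac{12}{5} + 225264 = \frac{1126308}{5}$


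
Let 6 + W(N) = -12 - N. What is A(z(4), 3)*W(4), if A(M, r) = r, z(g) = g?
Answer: -66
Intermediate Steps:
W(N) = -18 - N (W(N) = -6 + (-12 - N) = -18 - N)
A(z(4), 3)*W(4) = 3*(-18 - 1*4) = 3*(-18 - 4) = 3*(-22) = -66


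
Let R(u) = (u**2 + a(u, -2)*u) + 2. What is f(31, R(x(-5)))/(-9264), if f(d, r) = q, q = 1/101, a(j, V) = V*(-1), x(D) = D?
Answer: -1/935664 ≈ -1.0688e-6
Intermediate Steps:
a(j, V) = -V
R(u) = 2 + u**2 + 2*u (R(u) = (u**2 + (-1*(-2))*u) + 2 = (u**2 + 2*u) + 2 = 2 + u**2 + 2*u)
q = 1/101 ≈ 0.0099010
f(d, r) = 1/101
f(31, R(x(-5)))/(-9264) = (1/101)/(-9264) = (1/101)*(-1/9264) = -1/935664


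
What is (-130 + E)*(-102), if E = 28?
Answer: 10404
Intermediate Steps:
(-130 + E)*(-102) = (-130 + 28)*(-102) = -102*(-102) = 10404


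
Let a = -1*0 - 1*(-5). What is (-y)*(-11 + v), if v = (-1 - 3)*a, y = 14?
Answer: 434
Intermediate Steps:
a = 5 (a = 0 + 5 = 5)
v = -20 (v = (-1 - 3)*5 = -4*5 = -20)
(-y)*(-11 + v) = (-1*14)*(-11 - 20) = -14*(-31) = 434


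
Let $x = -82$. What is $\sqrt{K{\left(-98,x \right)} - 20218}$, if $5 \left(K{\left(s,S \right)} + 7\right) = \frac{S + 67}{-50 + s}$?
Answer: $\frac{i \sqrt{110751989}}{74} \approx 142.21 i$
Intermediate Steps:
$K{\left(s,S \right)} = -7 + \frac{67 + S}{5 \left(-50 + s\right)}$ ($K{\left(s,S \right)} = -7 + \frac{\left(S + 67\right) \frac{1}{-50 + s}}{5} = -7 + \frac{\left(67 + S\right) \frac{1}{-50 + s}}{5} = -7 + \frac{\frac{1}{-50 + s} \left(67 + S\right)}{5} = -7 + \frac{67 + S}{5 \left(-50 + s\right)}$)
$\sqrt{K{\left(-98,x \right)} - 20218} = \sqrt{\frac{1817 - 82 - -3430}{5 \left(-50 - 98\right)} - 20218} = \sqrt{\frac{1817 - 82 + 3430}{5 \left(-148\right)} - 20218} = \sqrt{\frac{1}{5} \left(- \frac{1}{148}\right) 5165 - 20218} = \sqrt{- \frac{1033}{148} - 20218} = \sqrt{- \frac{2993297}{148}} = \frac{i \sqrt{110751989}}{74}$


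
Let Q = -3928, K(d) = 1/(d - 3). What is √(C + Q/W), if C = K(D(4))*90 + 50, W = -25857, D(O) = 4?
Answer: 2*√15401609/663 ≈ 11.839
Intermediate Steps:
K(d) = 1/(-3 + d)
C = 140 (C = 90/(-3 + 4) + 50 = 90/1 + 50 = 1*90 + 50 = 90 + 50 = 140)
√(C + Q/W) = √(140 - 3928/(-25857)) = √(140 - 3928*(-1/25857)) = √(140 + 3928/25857) = √(3623908/25857) = 2*√15401609/663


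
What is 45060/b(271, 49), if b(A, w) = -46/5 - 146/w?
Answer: -2759925/746 ≈ -3699.6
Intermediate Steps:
b(A, w) = -46/5 - 146/w (b(A, w) = -46*1/5 - 146/w = -46/5 - 146/w)
45060/b(271, 49) = 45060/(-46/5 - 146/49) = 45060/(-2984/245) = 45060*(-245/2984) = -2759925/746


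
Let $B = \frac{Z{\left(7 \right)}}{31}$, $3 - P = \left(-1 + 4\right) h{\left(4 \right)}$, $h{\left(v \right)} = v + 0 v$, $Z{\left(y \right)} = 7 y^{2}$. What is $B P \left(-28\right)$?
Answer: $\frac{86436}{31} \approx 2788.3$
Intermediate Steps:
$h{\left(v \right)} = v$ ($h{\left(v \right)} = v + 0 = v$)
$P = -9$ ($P = 3 - \left(-1 + 4\right) 4 = 3 - 3 \cdot 4 = 3 - 12 = -9$)
$B = \frac{343}{31}$ ($B = \frac{7 \cdot 7^{2}}{31} = 7 \cdot 49 \cdot \frac{1}{31} = 343 \cdot \frac{1}{31} = \frac{343}{31} \approx 11.065$)
$B P \left(-28\right) = \frac{343}{31} \left(-9\right) \left(-28\right) = \left(- \frac{3087}{31}\right) \left(-28\right) = \frac{86436}{31}$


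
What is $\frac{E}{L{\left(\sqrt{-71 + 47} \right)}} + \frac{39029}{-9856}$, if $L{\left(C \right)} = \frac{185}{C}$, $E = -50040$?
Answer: $- \frac{39029}{9856} - \frac{20016 i \sqrt{6}}{37} \approx -3.9599 - 1325.1 i$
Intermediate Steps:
$\frac{E}{L{\left(\sqrt{-71 + 47} \right)}} + \frac{39029}{-9856} = - \frac{50040}{185 \frac{1}{\sqrt{-71 + 47}}} + \frac{39029}{-9856} = - \frac{50040}{185 \frac{1}{\sqrt{-24}}} + 39029 \left(- \frac{1}{9856}\right) = - \frac{50040}{185 \frac{1}{2 i \sqrt{6}}} - \frac{39029}{9856} = - \frac{50040}{185 \left(- \frac{i \sqrt{6}}{12}\right)} - \frac{39029}{9856} = - \frac{50040}{\left(- \frac{185}{12}\right) i \sqrt{6}} - \frac{39029}{9856} = - 50040 \frac{2 i \sqrt{6}}{185} - \frac{39029}{9856} = - \frac{20016 i \sqrt{6}}{37} - \frac{39029}{9856} = - \frac{39029}{9856} - \frac{20016 i \sqrt{6}}{37}$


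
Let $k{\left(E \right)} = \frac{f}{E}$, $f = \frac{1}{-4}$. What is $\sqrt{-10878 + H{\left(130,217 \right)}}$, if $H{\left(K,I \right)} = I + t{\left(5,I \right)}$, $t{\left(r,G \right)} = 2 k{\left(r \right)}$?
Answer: $\frac{i \sqrt{1066110}}{10} \approx 103.25 i$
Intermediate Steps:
$f = - \frac{1}{4} \approx -0.25$
$k{\left(E \right)} = - \frac{1}{4 E}$
$t{\left(r,G \right)} = - \frac{1}{2 r}$ ($t{\left(r,G \right)} = 2 \left(- \frac{1}{4 r}\right) = - \frac{1}{2 r}$)
$H{\left(K,I \right)} = - \frac{1}{10} + I$ ($H{\left(K,I \right)} = I - \frac{1}{2 \cdot 5} = I - \frac{1}{10} = - \frac{1}{10} + I$)
$\sqrt{-10878 + H{\left(130,217 \right)}} = \sqrt{-10878 + \left(- \frac{1}{10} + 217\right)} = \sqrt{-10878 + \frac{2169}{10}} = \sqrt{- \frac{106611}{10}} = \frac{i \sqrt{1066110}}{10}$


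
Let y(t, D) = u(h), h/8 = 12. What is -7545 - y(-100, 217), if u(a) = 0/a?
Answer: -7545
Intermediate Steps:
h = 96 (h = 8*12 = 96)
u(a) = 0
y(t, D) = 0
-7545 - y(-100, 217) = -7545 - 1*0 = -7545 + 0 = -7545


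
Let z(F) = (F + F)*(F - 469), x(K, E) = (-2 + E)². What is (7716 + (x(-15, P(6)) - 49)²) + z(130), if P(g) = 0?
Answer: -78399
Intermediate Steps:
z(F) = 2*F*(-469 + F) (z(F) = (2*F)*(-469 + F) = 2*F*(-469 + F))
(7716 + (x(-15, P(6)) - 49)²) + z(130) = (7716 + ((-2 + 0)² - 49)²) + 2*130*(-469 + 130) = (7716 + ((-2)² - 49)²) + 2*130*(-339) = (7716 + (4 - 49)²) - 88140 = (7716 + (-45)²) - 88140 = (7716 + 2025) - 88140 = 9741 - 88140 = -78399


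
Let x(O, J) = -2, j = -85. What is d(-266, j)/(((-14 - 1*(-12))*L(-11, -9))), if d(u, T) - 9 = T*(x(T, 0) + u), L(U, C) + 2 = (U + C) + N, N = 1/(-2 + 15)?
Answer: 296257/570 ≈ 519.75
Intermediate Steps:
N = 1/13 ≈ 0.076923
L(U, C) = -25/13 + C + U (L(U, C) = -2 + ((U + C) + 1/13) = -2 + ((C + U) + 1/13) = -2 + (1/13 + C + U) = -25/13 + C + U)
d(u, T) = 9 + T*(-2 + u)
d(-266, j)/(((-14 - 1*(-12))*L(-11, -9))) = (9 - 2*(-85) - 85*(-266))/(((-14 - 1*(-12))*(-25/13 - 9 - 11))) = (9 + 170 + 22610)/(((-14 + 12)*(-285/13))) = 22789/((-2*(-285/13))) = 22789/(570/13) = 22789*(13/570) = 296257/570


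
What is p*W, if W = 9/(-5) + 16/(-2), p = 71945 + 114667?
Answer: -9143988/5 ≈ -1.8288e+6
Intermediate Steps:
p = 186612
W = -49/5 (W = 9*(-⅕) + 16*(-½) = -9/5 - 8 = -49/5 ≈ -9.8000)
p*W = 186612*(-49/5) = -9143988/5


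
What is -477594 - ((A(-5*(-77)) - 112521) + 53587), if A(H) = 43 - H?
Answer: -418318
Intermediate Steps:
-477594 - ((A(-5*(-77)) - 112521) + 53587) = -477594 - (((43 - (-5)*(-77)) - 112521) + 53587) = -477594 - (((43 - 1*385) - 112521) + 53587) = -477594 - (((43 - 385) - 112521) + 53587) = -477594 - ((-342 - 112521) + 53587) = -477594 - (-112863 + 53587) = -477594 - 1*(-59276) = -477594 + 59276 = -418318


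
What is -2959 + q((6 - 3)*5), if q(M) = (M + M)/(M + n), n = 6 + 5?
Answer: -38452/13 ≈ -2957.8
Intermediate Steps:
n = 11
q(M) = 2*M/(11 + M) (q(M) = (M + M)/(M + 11) = (2*M)/(11 + M) = 2*M/(11 + M))
-2959 + q((6 - 3)*5) = -2959 + 2*((6 - 3)*5)/(11 + (6 - 3)*5) = -2959 + 2*(3*5)/(11 + 3*5) = -2959 + 2*15/(11 + 15) = -2959 + 2*15/26 = -2959 + 2*15*(1/26) = -2959 + 15/13 = -38452/13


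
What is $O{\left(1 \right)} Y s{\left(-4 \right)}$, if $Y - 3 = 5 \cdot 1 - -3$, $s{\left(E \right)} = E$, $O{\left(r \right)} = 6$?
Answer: $-264$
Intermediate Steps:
$Y = 11$ ($Y = 3 + \left(5 \cdot 1 - -3\right) = 3 + \left(5 + \left(-1 + 4\right)\right) = 3 + \left(5 + 3\right) = 3 + 8 = 11$)
$O{\left(1 \right)} Y s{\left(-4 \right)} = 6 \cdot 11 \left(-4\right) = 66 \left(-4\right) = -264$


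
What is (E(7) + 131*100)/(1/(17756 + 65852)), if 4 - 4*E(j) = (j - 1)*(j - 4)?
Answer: 1094972172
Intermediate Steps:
E(j) = 1 - (-1 + j)*(-4 + j)/4 (E(j) = 1 - (j - 1)*(j - 4)/4 = 1 - (-1 + j)*(-4 + j)/4)
(E(7) + 131*100)/(1/(17756 + 65852)) = ((1/4)*7*(5 - 1*7) + 131*100)/(1/(17756 + 65852)) = ((1/4)*7*(5 - 7) + 13100)/(1/83608) = ((1/4)*7*(-2) + 13100)/(1/83608) = (-7/2 + 13100)*83608 = (26193/2)*83608 = 1094972172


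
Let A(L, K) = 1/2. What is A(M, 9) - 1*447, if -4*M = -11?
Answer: -893/2 ≈ -446.50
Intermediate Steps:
M = 11/4 (M = -¼*(-11) = 11/4 ≈ 2.7500)
A(L, K) = ½
A(M, 9) - 1*447 = ½ - 1*447 = ½ - 447 = -893/2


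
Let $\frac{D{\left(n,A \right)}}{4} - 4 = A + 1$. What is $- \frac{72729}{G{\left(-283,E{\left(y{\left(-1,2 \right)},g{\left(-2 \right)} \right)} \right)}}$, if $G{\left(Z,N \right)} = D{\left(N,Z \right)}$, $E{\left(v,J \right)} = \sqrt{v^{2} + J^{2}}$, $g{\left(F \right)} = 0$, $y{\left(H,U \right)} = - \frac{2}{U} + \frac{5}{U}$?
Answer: $\frac{72729}{1112} \approx 65.404$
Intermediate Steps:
$y{\left(H,U \right)} = \frac{3}{U}$
$D{\left(n,A \right)} = 20 + 4 A$ ($D{\left(n,A \right)} = 16 + 4 \left(A + 1\right) = 16 + 4 \left(1 + A\right) = 16 + \left(4 + 4 A\right) = 20 + 4 A$)
$E{\left(v,J \right)} = \sqrt{J^{2} + v^{2}}$
$G{\left(Z,N \right)} = 20 + 4 Z$
$- \frac{72729}{G{\left(-283,E{\left(y{\left(-1,2 \right)},g{\left(-2 \right)} \right)} \right)}} = - \frac{72729}{20 + 4 \left(-283\right)} = - \frac{72729}{20 - 1132} = - \frac{72729}{-1112} = \left(-72729\right) \left(- \frac{1}{1112}\right) = \frac{72729}{1112}$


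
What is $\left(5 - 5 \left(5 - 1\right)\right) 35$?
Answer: $-525$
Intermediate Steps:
$\left(5 - 5 \left(5 - 1\right)\right) 35 = \left(5 - 20\right) 35 = \left(-15\right) 35 = -525$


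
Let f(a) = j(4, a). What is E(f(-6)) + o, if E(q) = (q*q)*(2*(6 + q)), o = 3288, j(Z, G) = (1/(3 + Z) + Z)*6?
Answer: 14207016/343 ≈ 41420.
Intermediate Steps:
j(Z, G) = 6*Z + 6/(3 + Z) (j(Z, G) = (Z + 1/(3 + Z))*6 = 6*Z + 6/(3 + Z))
f(a) = 174/7 (f(a) = 6*(1 + 4**2 + 3*4)/(3 + 4) = 6*(1 + 16 + 12)/7 = 6*(1/7)*29 = 174/7)
E(q) = q**2*(12 + 2*q)
E(f(-6)) + o = 2*(174/7)**2*(6 + 174/7) + 3288 = 2*(30276/49)*(216/7) + 3288 = 13079232/343 + 3288 = 14207016/343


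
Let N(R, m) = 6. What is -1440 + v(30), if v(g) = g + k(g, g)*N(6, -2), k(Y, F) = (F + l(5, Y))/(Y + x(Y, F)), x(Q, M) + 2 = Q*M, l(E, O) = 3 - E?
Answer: -163539/116 ≈ -1409.8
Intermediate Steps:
x(Q, M) = -2 + M*Q (x(Q, M) = -2 + Q*M = -2 + M*Q)
k(Y, F) = (-2 + F)/(-2 + Y + F*Y) (k(Y, F) = (F + (3 - 1*5))/(Y + (-2 + F*Y)) = (F + (3 - 5))/(-2 + Y + F*Y) = (F - 2)/(-2 + Y + F*Y) = (-2 + F)/(-2 + Y + F*Y))
v(g) = g + 6*(-2 + g)/(-2 + g + g²) (v(g) = g + ((-2 + g)/(-2 + g + g*g))*6 = g + ((-2 + g)/(-2 + g + g²))*6 = g + 6*(-2 + g)/(-2 + g + g²))
-1440 + v(30) = -1440 + (-12 + 30² + 30³ + 4*30)/(-2 + 30 + 30²) = -1440 + (-12 + 900 + 27000 + 120)/(-2 + 30 + 900) = -1440 + 28008/928 = -1440 + (1/928)*28008 = -1440 + 3501/116 = -163539/116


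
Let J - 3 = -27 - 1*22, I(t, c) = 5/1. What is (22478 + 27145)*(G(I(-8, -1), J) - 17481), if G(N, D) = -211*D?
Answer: -385818825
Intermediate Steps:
I(t, c) = 5 (I(t, c) = 5*1 = 5)
J = -46 (J = 3 + (-27 - 1*22) = 3 + (-27 - 22) = 3 - 49 = -46)
(22478 + 27145)*(G(I(-8, -1), J) - 17481) = (22478 + 27145)*(-211*(-46) - 17481) = 49623*(9706 - 17481) = 49623*(-7775) = -385818825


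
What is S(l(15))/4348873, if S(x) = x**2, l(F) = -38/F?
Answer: 1444/978496425 ≈ 1.4757e-6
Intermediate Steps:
S(l(15))/4348873 = (-38/15)**2/4348873 = (-38*1/15)**2*(1/4348873) = (-38/15)**2*(1/4348873) = (1444/225)*(1/4348873) = 1444/978496425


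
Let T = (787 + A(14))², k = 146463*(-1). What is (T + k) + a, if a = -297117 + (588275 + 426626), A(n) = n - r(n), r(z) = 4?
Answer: 1206530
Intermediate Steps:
A(n) = -4 + n (A(n) = n - 1*4 = n - 4 = -4 + n)
k = -146463
a = 717784 (a = -297117 + 1014901 = 717784)
T = 635209 (T = (787 + (-4 + 14))² = (787 + 10)² = 797² = 635209)
(T + k) + a = (635209 - 146463) + 717784 = 488746 + 717784 = 1206530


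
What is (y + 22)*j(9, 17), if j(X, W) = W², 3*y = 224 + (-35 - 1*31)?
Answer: 64736/3 ≈ 21579.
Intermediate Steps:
y = 158/3 (y = (224 + (-35 - 1*31))/3 = (224 + (-35 - 31))/3 = (224 - 66)/3 = (⅓)*158 = 158/3 ≈ 52.667)
(y + 22)*j(9, 17) = (158/3 + 22)*17² = (224/3)*289 = 64736/3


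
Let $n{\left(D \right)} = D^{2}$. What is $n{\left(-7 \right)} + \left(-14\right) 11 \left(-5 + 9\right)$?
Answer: $-567$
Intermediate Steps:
$n{\left(-7 \right)} + \left(-14\right) 11 \left(-5 + 9\right) = \left(-7\right)^{2} + \left(-14\right) 11 \left(-5 + 9\right) = 49 - 616 = -567$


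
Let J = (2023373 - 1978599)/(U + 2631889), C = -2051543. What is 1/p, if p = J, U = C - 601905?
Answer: -21559/44774 ≈ -0.48151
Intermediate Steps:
U = -2653448 (U = -2051543 - 601905 = -2653448)
J = -44774/21559 (J = (2023373 - 1978599)/(-2653448 + 2631889) = 44774/(-21559) = 44774*(-1/21559) = -44774/21559 ≈ -2.0768)
p = -44774/21559 ≈ -2.0768
1/p = 1/(-44774/21559) = -21559/44774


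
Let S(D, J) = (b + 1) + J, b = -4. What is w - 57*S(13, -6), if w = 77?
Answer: 590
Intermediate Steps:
S(D, J) = -3 + J (S(D, J) = (-4 + 1) + J = -3 + J)
w - 57*S(13, -6) = 77 - 57*(-3 - 6) = 77 - 57*(-9) = 77 + 513 = 590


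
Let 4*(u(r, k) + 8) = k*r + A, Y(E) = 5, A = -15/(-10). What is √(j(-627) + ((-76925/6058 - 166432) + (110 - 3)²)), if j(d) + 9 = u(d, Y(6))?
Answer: I*√22870467183694/12116 ≈ 394.71*I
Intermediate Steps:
A = 3/2 (A = -15*(-⅒) = 3/2 ≈ 1.5000)
u(r, k) = -61/8 + k*r/4 (u(r, k) = -8 + (k*r + 3/2)/4 = -8 + (3/2 + k*r)/4 = -8 + (3/8 + k*r/4) = -61/8 + k*r/4)
j(d) = -133/8 + 5*d/4 (j(d) = -9 + (-61/8 + (¼)*5*d) = -9 + (-61/8 + 5*d/4) = -133/8 + 5*d/4)
√(j(-627) + ((-76925/6058 - 166432) + (110 - 3)²)) = √((-133/8 + (5/4)*(-627)) + ((-76925/6058 - 166432) + (110 - 3)²)) = √((-133/8 - 3135/4) + ((-76925*1/6058 - 166432) + 107²)) = √(-6403/8 + ((-76925/6058 - 166432) + 11449)) = √(-6403/8 + (-1008321981/6058 + 11449)) = √(-6403/8 - 938963939/6058) = √(-3775250443/24232) = I*√22870467183694/12116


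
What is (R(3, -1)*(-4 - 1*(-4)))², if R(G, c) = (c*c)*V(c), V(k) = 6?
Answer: 0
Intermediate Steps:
R(G, c) = 6*c² (R(G, c) = (c*c)*6 = c²*6 = 6*c²)
(R(3, -1)*(-4 - 1*(-4)))² = ((6*(-1)²)*(-4 - 1*(-4)))² = ((6*1)*(-4 + 4))² = (6*0)² = 0² = 0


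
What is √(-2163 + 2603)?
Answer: 2*√110 ≈ 20.976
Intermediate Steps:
√(-2163 + 2603) = √440 = 2*√110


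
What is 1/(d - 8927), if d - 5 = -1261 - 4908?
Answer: -1/15091 ≈ -6.6265e-5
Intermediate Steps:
d = -6164 (d = 5 + (-1261 - 4908) = 5 - 6169 = -6164)
1/(d - 8927) = 1/(-6164 - 8927) = 1/(-15091) = -1/15091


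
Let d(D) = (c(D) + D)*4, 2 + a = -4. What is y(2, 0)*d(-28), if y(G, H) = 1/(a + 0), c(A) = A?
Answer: 112/3 ≈ 37.333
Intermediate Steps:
a = -6 (a = -2 - 4 = -6)
y(G, H) = -⅙ (y(G, H) = 1/(-6 + 0) = 1/(-6) = -⅙)
d(D) = 8*D (d(D) = (D + D)*4 = (2*D)*4 = 8*D)
y(2, 0)*d(-28) = -4*(-28)/3 = -⅙*(-224) = 112/3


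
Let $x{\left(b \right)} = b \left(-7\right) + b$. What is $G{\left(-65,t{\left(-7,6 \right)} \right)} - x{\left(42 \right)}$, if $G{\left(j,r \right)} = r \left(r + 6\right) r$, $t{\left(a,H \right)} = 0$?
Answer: $252$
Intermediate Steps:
$x{\left(b \right)} = - 6 b$ ($x{\left(b \right)} = - 7 b + b = - 6 b$)
$G{\left(j,r \right)} = r^{2} \left(6 + r\right)$ ($G{\left(j,r \right)} = r \left(6 + r\right) r = r^{2} \left(6 + r\right)$)
$G{\left(-65,t{\left(-7,6 \right)} \right)} - x{\left(42 \right)} = 0^{2} \left(6 + 0\right) - \left(-6\right) 42 = 0 \cdot 6 - -252 = 0 + 252 = 252$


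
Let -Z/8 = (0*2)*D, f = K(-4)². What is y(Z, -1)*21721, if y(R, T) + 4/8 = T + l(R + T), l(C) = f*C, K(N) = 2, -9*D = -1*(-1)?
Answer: -238931/2 ≈ -1.1947e+5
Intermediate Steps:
D = -⅑ (D = -(-1)*(-1)/9 = -⅑*1 = -⅑ ≈ -0.11111)
f = 4 (f = 2² = 4)
Z = 0 (Z = -8*0*2*(-1)/9 = -0*(-1)/9 = -8*0 = 0)
l(C) = 4*C
y(R, T) = -½ + 4*R + 5*T (y(R, T) = -½ + (T + 4*(R + T)) = -½ + (T + (4*R + 4*T)) = -½ + (4*R + 5*T) = -½ + 4*R + 5*T)
y(Z, -1)*21721 = (-½ + 4*0 + 5*(-1))*21721 = (-½ + 0 - 5)*21721 = -11/2*21721 = -238931/2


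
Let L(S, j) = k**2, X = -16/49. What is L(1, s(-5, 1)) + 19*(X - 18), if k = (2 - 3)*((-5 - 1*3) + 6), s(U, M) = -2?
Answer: -16866/49 ≈ -344.20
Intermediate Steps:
k = 2 (k = -((-5 - 3) + 6) = -(-8 + 6) = -1*(-2) = 2)
X = -16/49 (X = -16*1/49 = -16/49 ≈ -0.32653)
L(S, j) = 4 (L(S, j) = 2**2 = 4)
L(1, s(-5, 1)) + 19*(X - 18) = 4 + 19*(-16/49 - 18) = 4 + 19*(-898/49) = 4 - 17062/49 = -16866/49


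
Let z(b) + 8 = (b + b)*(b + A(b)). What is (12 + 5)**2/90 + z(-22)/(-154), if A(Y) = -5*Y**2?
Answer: -4812547/6930 ≈ -694.45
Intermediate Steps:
z(b) = -8 + 2*b*(b - 5*b**2) (z(b) = -8 + (b + b)*(b - 5*b**2) = -8 + (2*b)*(b - 5*b**2) = -8 + 2*b*(b - 5*b**2))
(12 + 5)**2/90 + z(-22)/(-154) = (12 + 5)**2/90 + (-8 - 10*(-22)**3 + 2*(-22)**2)/(-154) = 17**2*(1/90) + (-8 - 10*(-10648) + 2*484)*(-1/154) = 289*(1/90) + (-8 + 106480 + 968)*(-1/154) = 289/90 + 107440*(-1/154) = 289/90 - 53720/77 = -4812547/6930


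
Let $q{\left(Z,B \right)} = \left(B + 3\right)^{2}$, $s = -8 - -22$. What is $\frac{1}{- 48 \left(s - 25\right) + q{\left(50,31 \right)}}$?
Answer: $\frac{1}{1684} \approx 0.00059382$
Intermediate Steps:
$s = 14$ ($s = -8 + 22 = 14$)
$q{\left(Z,B \right)} = \left(3 + B\right)^{2}$
$\frac{1}{- 48 \left(s - 25\right) + q{\left(50,31 \right)}} = \frac{1}{- 48 \left(14 - 25\right) + \left(3 + 31\right)^{2}} = \frac{1}{\left(-48\right) \left(-11\right) + 34^{2}} = \frac{1}{528 + 1156} = \frac{1}{1684}$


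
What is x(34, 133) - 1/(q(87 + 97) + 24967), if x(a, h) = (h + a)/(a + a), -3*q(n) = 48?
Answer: 4166749/1696668 ≈ 2.4558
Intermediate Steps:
q(n) = -16 (q(n) = -⅓*48 = -16)
x(a, h) = (a + h)/(2*a) (x(a, h) = (a + h)/((2*a)) = (a + h)*(1/(2*a)) = (a + h)/(2*a))
x(34, 133) - 1/(q(87 + 97) + 24967) = (½)*(34 + 133)/34 - 1/(-16 + 24967) = (½)*(1/34)*167 - 1/24951 = 167/68 - 1*1/24951 = 167/68 - 1/24951 = 4166749/1696668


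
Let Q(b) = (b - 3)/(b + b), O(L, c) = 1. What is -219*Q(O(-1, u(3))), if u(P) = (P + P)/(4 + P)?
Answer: 219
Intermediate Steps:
u(P) = 2*P/(4 + P) (u(P) = (2*P)/(4 + P) = 2*P/(4 + P))
Q(b) = (-3 + b)/(2*b) (Q(b) = (-3 + b)/((2*b)) = (-3 + b)*(1/(2*b)) = (-3 + b)/(2*b))
-219*Q(O(-1, u(3))) = -219*(-3 + 1)/(2*1) = -219*(-2)/2 = -219*(-1) = 219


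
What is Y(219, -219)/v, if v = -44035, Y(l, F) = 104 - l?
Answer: 23/8807 ≈ 0.0026116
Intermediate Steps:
Y(219, -219)/v = (104 - 1*219)/(-44035) = (104 - 219)*(-1/44035) = -115*(-1/44035) = 23/8807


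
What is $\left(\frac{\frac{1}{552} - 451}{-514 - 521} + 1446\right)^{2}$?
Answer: $\frac{682900055127384241}{326406542400} \approx 2.0922 \cdot 10^{6}$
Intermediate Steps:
$\left(\frac{\frac{1}{552} - 451}{-514 - 521} + 1446\right)^{2} = \left(\frac{\frac{1}{552} - 451}{-1035} + 1446\right)^{2} = \left(\left(- \frac{248951}{552}\right) \left(- \frac{1}{1035}\right) + 1446\right)^{2} = \left(\frac{248951}{571320} + 1446\right)^{2} = \left(\frac{826377671}{571320}\right)^{2} = \frac{682900055127384241}{326406542400}$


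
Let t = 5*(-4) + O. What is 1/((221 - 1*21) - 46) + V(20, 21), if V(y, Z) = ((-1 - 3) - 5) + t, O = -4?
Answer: -5081/154 ≈ -32.994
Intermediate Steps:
t = -24 (t = 5*(-4) - 4 = -20 - 4 = -24)
V(y, Z) = -33 (V(y, Z) = ((-1 - 3) - 5) - 24 = (-4 - 5) - 24 = -9 - 24 = -33)
1/((221 - 1*21) - 46) + V(20, 21) = 1/((221 - 1*21) - 46) - 33 = 1/((221 - 21) - 46) - 33 = 1/(200 - 46) - 33 = 1/154 - 33 = -5081/154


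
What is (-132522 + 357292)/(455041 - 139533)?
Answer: 112385/157754 ≈ 0.71241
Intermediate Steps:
(-132522 + 357292)/(455041 - 139533) = 224770/315508 = 224770*(1/315508) = 112385/157754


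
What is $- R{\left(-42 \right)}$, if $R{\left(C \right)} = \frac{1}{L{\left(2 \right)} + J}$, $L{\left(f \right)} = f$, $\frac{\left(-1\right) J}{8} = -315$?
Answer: $- \frac{1}{2522} \approx -0.00039651$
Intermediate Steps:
$J = 2520$ ($J = \left(-8\right) \left(-315\right) = 2520$)
$R{\left(C \right)} = \frac{1}{2522}$ ($R{\left(C \right)} = \frac{1}{2 + 2520} = \frac{1}{2522}$)
$- R{\left(-42 \right)} = \left(-1\right) \frac{1}{2522} = - \frac{1}{2522}$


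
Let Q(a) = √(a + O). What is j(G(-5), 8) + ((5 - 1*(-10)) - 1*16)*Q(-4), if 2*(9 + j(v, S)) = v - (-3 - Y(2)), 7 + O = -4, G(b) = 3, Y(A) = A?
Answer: -5 - I*√15 ≈ -5.0 - 3.873*I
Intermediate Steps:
O = -11 (O = -7 - 4 = -11)
j(v, S) = -13/2 + v/2 (j(v, S) = -9 + (v - (-3 - 1*2))/2 = -9 + (v - (-3 - 2))/2 = -9 + (v - 1*(-5))/2 = -9 + (v + 5)/2 = -9 + (5 + v)/2 = -9 + (5/2 + v/2) = -13/2 + v/2)
Q(a) = √(-11 + a) (Q(a) = √(a - 11) = √(-11 + a))
j(G(-5), 8) + ((5 - 1*(-10)) - 1*16)*Q(-4) = (-13/2 + (½)*3) + ((5 - 1*(-10)) - 1*16)*√(-11 - 4) = (-13/2 + 3/2) + ((5 + 10) - 16)*√(-15) = -5 + (15 - 16)*(I*√15) = -5 - I*√15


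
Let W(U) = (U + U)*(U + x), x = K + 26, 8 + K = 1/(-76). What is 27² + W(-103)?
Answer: 693185/38 ≈ 18242.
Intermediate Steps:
K = -609/76 (K = -8 + 1/(-76) = -8 - 1/76 = -609/76 ≈ -8.0132)
x = 1367/76 (x = -609/76 + 26 = 1367/76 ≈ 17.987)
W(U) = 2*U*(1367/76 + U) (W(U) = (U + U)*(U + 1367/76) = (2*U)*(1367/76 + U) = 2*U*(1367/76 + U))
27² + W(-103) = 27² + (1/38)*(-103)*(1367 + 76*(-103)) = 729 + (1/38)*(-103)*(1367 - 7828) = 729 + (1/38)*(-103)*(-6461) = 729 + 665483/38 = 693185/38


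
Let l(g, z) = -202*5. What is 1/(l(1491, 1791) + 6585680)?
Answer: 1/6584670 ≈ 1.5187e-7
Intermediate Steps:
l(g, z) = -1010
1/(l(1491, 1791) + 6585680) = 1/(-1010 + 6585680) = 1/6584670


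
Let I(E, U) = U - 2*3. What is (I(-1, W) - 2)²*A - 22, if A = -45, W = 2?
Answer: -1642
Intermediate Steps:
I(E, U) = -6 + U (I(E, U) = U - 6 = -6 + U)
(I(-1, W) - 2)²*A - 22 = ((-6 + 2) - 2)²*(-45) - 22 = (-4 - 2)²*(-45) - 22 = (-6)²*(-45) - 22 = 36*(-45) - 22 = -1620 - 22 = -1642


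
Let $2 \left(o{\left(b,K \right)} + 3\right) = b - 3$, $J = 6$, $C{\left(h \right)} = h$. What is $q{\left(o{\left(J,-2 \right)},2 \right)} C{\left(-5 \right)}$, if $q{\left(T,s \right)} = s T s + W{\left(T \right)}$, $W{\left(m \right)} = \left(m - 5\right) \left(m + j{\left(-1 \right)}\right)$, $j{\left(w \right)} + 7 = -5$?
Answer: $- \frac{1635}{4} \approx -408.75$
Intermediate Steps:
$j{\left(w \right)} = -12$ ($j{\left(w \right)} = -7 - 5 = -12$)
$o{\left(b,K \right)} = - \frac{9}{2} + \frac{b}{2}$ ($o{\left(b,K \right)} = -3 + \frac{b - 3}{2} = -3 + \frac{-3 + b}{2} = -3 + \left(- \frac{3}{2} + \frac{b}{2}\right) = - \frac{9}{2} + \frac{b}{2}$)
$W{\left(m \right)} = \left(-12 + m\right) \left(-5 + m\right)$ ($W{\left(m \right)} = \left(m - 5\right) \left(m - 12\right) = \left(-5 + m\right) \left(-12 + m\right) = \left(-12 + m\right) \left(-5 + m\right)$)
$q{\left(T,s \right)} = 60 + T^{2} - 17 T + T s^{2}$ ($q{\left(T,s \right)} = s T s + \left(60 + T^{2} - 17 T\right) = T s s + \left(60 + T^{2} - 17 T\right) = T s^{2} + \left(60 + T^{2} - 17 T\right) = 60 + T^{2} - 17 T + T s^{2}$)
$q{\left(o{\left(J,-2 \right)},2 \right)} C{\left(-5 \right)} = \left(60 + \left(- \frac{9}{2} + \frac{1}{2} \cdot 6\right)^{2} - 17 \left(- \frac{9}{2} + \frac{1}{2} \cdot 6\right) + \left(- \frac{9}{2} + \frac{1}{2} \cdot 6\right) 2^{2}\right) \left(-5\right) = \left(60 + \left(- \frac{9}{2} + 3\right)^{2} - 17 \left(- \frac{9}{2} + 3\right) + \left(- \frac{9}{2} + 3\right) 4\right) \left(-5\right) = \left(60 + \left(- \frac{3}{2}\right)^{2} - - \frac{51}{2} - 6\right) \left(-5\right) = \left(60 + \frac{9}{4} + \frac{51}{2} - 6\right) \left(-5\right) = \frac{327}{4} \left(-5\right) = - \frac{1635}{4}$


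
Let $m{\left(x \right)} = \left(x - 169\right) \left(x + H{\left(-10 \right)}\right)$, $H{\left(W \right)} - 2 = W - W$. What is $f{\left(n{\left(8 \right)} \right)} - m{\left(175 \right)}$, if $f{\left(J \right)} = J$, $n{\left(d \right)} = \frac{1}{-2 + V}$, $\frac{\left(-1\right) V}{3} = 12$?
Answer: $- \frac{40357}{38} \approx -1062.0$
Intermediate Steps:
$H{\left(W \right)} = 2$ ($H{\left(W \right)} = 2 + \left(W - W\right) = 2 + 0 = 2$)
$V = -36$ ($V = \left(-3\right) 12 = -36$)
$n{\left(d \right)} = - \frac{1}{38}$ ($n{\left(d \right)} = \frac{1}{-2 - 36} = \frac{1}{-38} = - \frac{1}{38}$)
$m{\left(x \right)} = \left(-169 + x\right) \left(2 + x\right)$ ($m{\left(x \right)} = \left(x - 169\right) \left(x + 2\right) = \left(-169 + x\right) \left(2 + x\right)$)
$f{\left(n{\left(8 \right)} \right)} - m{\left(175 \right)} = - \frac{1}{38} - \left(-338 + 175^{2} - 29225\right) = - \frac{1}{38} - \left(-338 + 30625 - 29225\right) = - \frac{1}{38} - 1062 = - \frac{40357}{38}$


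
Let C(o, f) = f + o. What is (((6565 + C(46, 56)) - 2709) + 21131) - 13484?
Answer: 11605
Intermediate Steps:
(((6565 + C(46, 56)) - 2709) + 21131) - 13484 = (((6565 + (56 + 46)) - 2709) + 21131) - 13484 = (((6565 + 102) - 2709) + 21131) - 13484 = ((6667 - 2709) + 21131) - 13484 = (3958 + 21131) - 13484 = 25089 - 13484 = 11605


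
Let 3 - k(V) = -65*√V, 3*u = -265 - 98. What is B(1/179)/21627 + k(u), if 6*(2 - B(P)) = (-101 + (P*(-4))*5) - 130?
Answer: 69725711/23227398 + 715*I ≈ 3.0019 + 715.0*I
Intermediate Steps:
u = -121 (u = (-265 - 98)/3 = (⅓)*(-363) = -121)
k(V) = 3 + 65*√V (k(V) = 3 - (-65)*√V = 3 + 65*√V)
B(P) = 81/2 + 10*P/3 (B(P) = 2 - ((-101 + (P*(-4))*5) - 130)/6 = 2 - ((-101 - 4*P*5) - 130)/6 = 2 - ((-101 - 20*P) - 130)/6 = 2 - (-231 - 20*P)/6 = 2 + (77/2 + 10*P/3) = 81/2 + 10*P/3)
B(1/179)/21627 + k(u) = (81/2 + (10/3)/179)/21627 + (3 + 65*√(-121)) = (81/2 + (10/3)*(1/179))*(1/21627) + (3 + 65*(11*I)) = (81/2 + 10/537)*(1/21627) + (3 + 715*I) = (43517/1074)*(1/21627) + (3 + 715*I) = 43517/23227398 + (3 + 715*I) = 69725711/23227398 + 715*I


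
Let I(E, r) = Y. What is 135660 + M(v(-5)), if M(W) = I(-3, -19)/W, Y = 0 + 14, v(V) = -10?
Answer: 678293/5 ≈ 1.3566e+5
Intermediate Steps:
Y = 14
I(E, r) = 14
M(W) = 14/W
135660 + M(v(-5)) = 135660 + 14/(-10) = 135660 + 14*(-⅒) = 135660 - 7/5 = 678293/5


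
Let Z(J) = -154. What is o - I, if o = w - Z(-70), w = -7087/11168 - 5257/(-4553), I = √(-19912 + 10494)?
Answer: 7857020281/50847904 - I*√9418 ≈ 154.52 - 97.046*I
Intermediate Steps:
I = I*√9418 (I = √(-9418) = I*√9418 ≈ 97.046*I)
w = 26443065/50847904 (w = -7087*1/11168 - 5257*(-1/4553) = -7087/11168 + 5257/4553 = 26443065/50847904 ≈ 0.52004)
o = 7857020281/50847904 (o = 26443065/50847904 - 1*(-154) = 26443065/50847904 + 154 = 7857020281/50847904 ≈ 154.52)
o - I = 7857020281/50847904 - I*√9418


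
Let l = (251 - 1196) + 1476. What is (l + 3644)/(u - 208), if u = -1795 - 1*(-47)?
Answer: -4175/1956 ≈ -2.1345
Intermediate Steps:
u = -1748 (u = -1795 + 47 = -1748)
l = 531 (l = -945 + 1476 = 531)
(l + 3644)/(u - 208) = (531 + 3644)/(-1748 - 208) = 4175/(-1956) = 4175*(-1/1956) = -4175/1956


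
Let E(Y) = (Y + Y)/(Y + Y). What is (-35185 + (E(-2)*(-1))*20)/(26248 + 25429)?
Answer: -35205/51677 ≈ -0.68125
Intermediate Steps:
E(Y) = 1 (E(Y) = (2*Y)/((2*Y)) = (2*Y)*(1/(2*Y)) = 1)
(-35185 + (E(-2)*(-1))*20)/(26248 + 25429) = (-35185 + (1*(-1))*20)/(26248 + 25429) = (-35185 - 1*20)/51677 = (-35185 - 20)*(1/51677) = -35205*1/51677 = -35205/51677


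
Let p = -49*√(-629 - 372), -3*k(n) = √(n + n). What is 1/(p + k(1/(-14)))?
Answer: 21*I/(√7 + 1029*√1001) ≈ 0.00064499*I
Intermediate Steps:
k(n) = -√2*√n/3 (k(n) = -√(n + n)/3 = -√2*√n/3)
p = -49*I*√1001 ≈ -1550.3*I
1/(p + k(1/(-14))) = 1/(-49*I*√1001 - √2*√(1/(-14))/3) = 1/(-49*I*√1001 - √2*√(-1/14)/3) = 1/(-49*I*√1001 - √2*I*√14/14/3) = 1/(-49*I*√1001 - I*√7/21)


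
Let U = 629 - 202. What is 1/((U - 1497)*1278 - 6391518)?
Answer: -1/7758978 ≈ -1.2888e-7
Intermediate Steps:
U = 427
1/((U - 1497)*1278 - 6391518) = 1/((427 - 1497)*1278 - 6391518) = 1/(-1070*1278 - 6391518) = 1/(-1367460 - 6391518) = 1/(-7758978) = -1/7758978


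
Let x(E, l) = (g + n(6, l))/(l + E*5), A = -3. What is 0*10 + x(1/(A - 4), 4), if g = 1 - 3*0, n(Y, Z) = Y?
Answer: 49/23 ≈ 2.1304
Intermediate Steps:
g = 1 (g = 1 + 0 = 1)
x(E, l) = 7/(l + 5*E) (x(E, l) = (1 + 6)/(l + E*5) = 7/(l + 5*E))
0*10 + x(1/(A - 4), 4) = 0*10 + 7/(4 + 5/(-3 - 4)) = 0 + 7/(4 + 5/(-7)) = 0 + 7/(4 + 5*(-⅐)) = 0 + 7/(4 - 5/7) = 0 + 7/(23/7) = 0 + 7*(7/23) = 0 + 49/23 = 49/23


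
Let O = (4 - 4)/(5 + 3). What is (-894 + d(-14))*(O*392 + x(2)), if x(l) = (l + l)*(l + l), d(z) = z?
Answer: -14528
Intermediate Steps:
O = 0 (O = 0/8 = 0*(⅛) = 0)
x(l) = 4*l² (x(l) = (2*l)*(2*l) = 4*l²)
(-894 + d(-14))*(O*392 + x(2)) = (-894 - 14)*(0*392 + 4*2²) = -908*(0 + 4*4) = -908*(0 + 16) = -908*16 = -14528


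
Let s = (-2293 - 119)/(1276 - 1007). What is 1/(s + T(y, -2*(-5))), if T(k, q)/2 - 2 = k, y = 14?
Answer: 269/6196 ≈ 0.043415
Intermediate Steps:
T(k, q) = 4 + 2*k
s = -2412/269 ≈ -8.9665
1/(s + T(y, -2*(-5))) = 1/(-2412/269 + (4 + 2*14)) = 1/(-2412/269 + (4 + 28)) = 1/(-2412/269 + 32) = 1/(6196/269) = 269/6196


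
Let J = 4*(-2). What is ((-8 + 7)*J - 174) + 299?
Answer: 133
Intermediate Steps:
J = -8
((-8 + 7)*J - 174) + 299 = ((-8 + 7)*(-8) - 174) + 299 = (-1*(-8) - 174) + 299 = (8 - 174) + 299 = -166 + 299 = 133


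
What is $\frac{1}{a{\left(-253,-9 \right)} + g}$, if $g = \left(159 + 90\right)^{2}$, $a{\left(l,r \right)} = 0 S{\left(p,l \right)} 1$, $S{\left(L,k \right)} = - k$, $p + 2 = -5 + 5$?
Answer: $\frac{1}{62001} \approx 1.6129 \cdot 10^{-5}$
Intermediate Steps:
$p = -2$ ($p = -2 + \left(-5 + 5\right) = -2 + 0 = -2$)
$a{\left(l,r \right)} = 0$ ($a{\left(l,r \right)} = 0 \left(- l\right) 1 = 0 \cdot 1 = 0$)
$g = 62001$ ($g = 249^{2} = 62001$)
$\frac{1}{a{\left(-253,-9 \right)} + g} = \frac{1}{0 + 62001} = \frac{1}{62001}$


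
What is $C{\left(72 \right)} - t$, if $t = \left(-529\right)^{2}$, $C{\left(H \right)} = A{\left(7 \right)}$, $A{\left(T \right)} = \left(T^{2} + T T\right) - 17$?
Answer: $-279760$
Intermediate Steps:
$A{\left(T \right)} = -17 + 2 T^{2}$ ($A{\left(T \right)} = \left(T^{2} + T^{2}\right) - 17 = 2 T^{2} - 17 = -17 + 2 T^{2}$)
$C{\left(H \right)} = 81$ ($C{\left(H \right)} = -17 + 2 \cdot 7^{2} = -17 + 2 \cdot 49 = -17 + 98 = 81$)
$t = 279841$
$C{\left(72 \right)} - t = 81 - 279841 = -279760$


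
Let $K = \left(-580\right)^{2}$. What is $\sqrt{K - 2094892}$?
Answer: $6 i \sqrt{48847} \approx 1326.1 i$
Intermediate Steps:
$K = 336400$
$\sqrt{K - 2094892} = \sqrt{336400 - 2094892} = \sqrt{-1758492} = 6 i \sqrt{48847}$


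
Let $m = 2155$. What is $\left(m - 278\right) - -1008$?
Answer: $2885$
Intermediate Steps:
$\left(m - 278\right) - -1008 = \left(2155 - 278\right) - -1008 = 1877 + 1008 = 2885$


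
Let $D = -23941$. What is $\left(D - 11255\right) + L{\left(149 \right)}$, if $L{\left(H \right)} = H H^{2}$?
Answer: $3272753$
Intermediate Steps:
$L{\left(H \right)} = H^{3}$
$\left(D - 11255\right) + L{\left(149 \right)} = \left(-23941 - 11255\right) + 149^{3} = -35196 + 3307949 = 3272753$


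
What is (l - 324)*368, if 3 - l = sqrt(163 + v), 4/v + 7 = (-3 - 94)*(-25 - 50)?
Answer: -118128 - 96*sqrt(14948459)/79 ≈ -1.2283e+5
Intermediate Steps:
v = 1/1817 (v = 4/(-7 + (-3 - 94)*(-25 - 50)) = 4/(-7 - 97*(-75)) = 4/(-7 + 7275) = 4/7268 = 4*(1/7268) = 1/1817 ≈ 0.00055036)
l = 3 - 6*sqrt(14948459)/1817 (l = 3 - sqrt(163 + 1/1817) = 3 - sqrt(296172/1817) = 3 - 6*sqrt(14948459)/1817 ≈ -9.7672)
(l - 324)*368 = ((3 - 6*sqrt(14948459)/1817) - 324)*368 = (-321 - 6*sqrt(14948459)/1817)*368 = -118128 - 96*sqrt(14948459)/79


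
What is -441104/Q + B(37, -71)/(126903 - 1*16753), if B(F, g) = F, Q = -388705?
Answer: 9720397537/8563171150 ≈ 1.1351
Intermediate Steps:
-441104/Q + B(37, -71)/(126903 - 1*16753) = -441104/(-388705) + 37/(126903 - 1*16753) = -441104*(-1/388705) + 37/(126903 - 16753) = 441104/388705 + 37/110150 = 9720397537/8563171150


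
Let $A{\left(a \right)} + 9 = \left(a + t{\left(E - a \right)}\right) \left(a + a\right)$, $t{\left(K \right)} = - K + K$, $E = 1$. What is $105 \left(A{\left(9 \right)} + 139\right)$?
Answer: $30660$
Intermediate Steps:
$t{\left(K \right)} = 0$
$A{\left(a \right)} = -9 + 2 a^{2}$ ($A{\left(a \right)} = -9 + \left(a + 0\right) \left(a + a\right) = -9 + a 2 a = -9 + 2 a^{2}$)
$105 \left(A{\left(9 \right)} + 139\right) = 105 \left(\left(-9 + 2 \cdot 9^{2}\right) + 139\right) = 105 \left(\left(-9 + 2 \cdot 81\right) + 139\right) = 105 \left(\left(-9 + 162\right) + 139\right) = 105 \left(153 + 139\right) = 105 \cdot 292 = 30660$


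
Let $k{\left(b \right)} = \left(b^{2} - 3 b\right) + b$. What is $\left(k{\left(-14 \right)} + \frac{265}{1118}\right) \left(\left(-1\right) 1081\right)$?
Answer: $- \frac{271003457}{1118} \approx -2.424 \cdot 10^{5}$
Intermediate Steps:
$k{\left(b \right)} = b^{2} - 2 b$
$\left(k{\left(-14 \right)} + \frac{265}{1118}\right) \left(\left(-1\right) 1081\right) = \left(- 14 \left(-2 - 14\right) + \frac{265}{1118}\right) \left(\left(-1\right) 1081\right) = \left(\left(-14\right) \left(-16\right) + 265 \cdot \frac{1}{1118}\right) \left(-1081\right) = \left(224 + \frac{265}{1118}\right) \left(-1081\right) = \frac{250697}{1118} \left(-1081\right) = - \frac{271003457}{1118}$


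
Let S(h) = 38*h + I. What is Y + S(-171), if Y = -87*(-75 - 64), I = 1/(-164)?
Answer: 917579/164 ≈ 5595.0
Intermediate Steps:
I = -1/164 ≈ -0.0060976
S(h) = -1/164 + 38*h (S(h) = 38*h - 1/164 = -1/164 + 38*h)
Y = 12093 (Y = -87*(-139) = 12093)
Y + S(-171) = 12093 + (-1/164 + 38*(-171)) = 12093 + (-1/164 - 6498) = 12093 - 1065673/164 = 917579/164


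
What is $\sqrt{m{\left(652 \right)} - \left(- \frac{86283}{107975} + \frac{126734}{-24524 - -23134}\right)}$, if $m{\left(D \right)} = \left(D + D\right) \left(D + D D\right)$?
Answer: $\frac{\sqrt{5002354409631528875982}}{3001705} \approx 23562.0$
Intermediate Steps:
$m{\left(D \right)} = 2 D \left(D + D^{2}\right)$
$\sqrt{m{\left(652 \right)} - \left(- \frac{86283}{107975} + \frac{126734}{-24524 - -23134}\right)} = \sqrt{2 \cdot 652^{2} \left(1 + 652\right) - \left(- \frac{86283}{107975} + \frac{126734}{-24524 - -23134}\right)} = \sqrt{2 \cdot 425104 \cdot 653 - \left(- \frac{86283}{107975} + \frac{126734}{-24524 + 23134}\right)} = \sqrt{555185824 - \left(- \frac{86283}{107975} + \frac{126734}{-1390}\right)} = \sqrt{555185824 + \left(\frac{86283}{107975} - - \frac{63367}{695}\right)} = \sqrt{555185824 + \left(\frac{86283}{107975} + \frac{63367}{695}\right)} = \sqrt{555185824 + \frac{1380403702}{15008525}} = \sqrt{\frac{8332521699553302}{15008525}} = \frac{\sqrt{5002354409631528875982}}{3001705}$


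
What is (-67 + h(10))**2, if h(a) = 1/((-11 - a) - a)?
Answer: 4318084/961 ≈ 4493.3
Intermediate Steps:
h(a) = 1/(-11 - 2*a)
(-67 + h(10))**2 = (-67 - 1/(11 + 2*10))**2 = (-67 - 1/(11 + 20))**2 = (-67 - 1/31)**2 = (-2078/31)**2 = 4318084/961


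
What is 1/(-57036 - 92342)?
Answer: -1/149378 ≈ -6.6944e-6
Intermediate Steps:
1/(-57036 - 92342) = 1/(-149378) = -1/149378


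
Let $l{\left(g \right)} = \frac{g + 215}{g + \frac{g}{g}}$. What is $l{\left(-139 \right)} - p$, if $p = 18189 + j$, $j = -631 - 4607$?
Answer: $- \frac{893657}{69} \approx -12952.0$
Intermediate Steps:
$j = -5238$
$l{\left(g \right)} = \frac{215 + g}{1 + g}$ ($l{\left(g \right)} = \frac{215 + g}{g + 1} = \frac{215 + g}{1 + g}$)
$p = 12951$ ($p = 18189 - 5238 = 12951$)
$l{\left(-139 \right)} - p = \frac{215 - 139}{1 - 139} - 12951 = \frac{1}{-138} \cdot 76 - 12951 = \left(- \frac{1}{138}\right) 76 - 12951 = - \frac{38}{69} - 12951 = - \frac{893657}{69}$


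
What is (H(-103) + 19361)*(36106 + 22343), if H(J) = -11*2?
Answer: 1130345211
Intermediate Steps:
H(J) = -22
(H(-103) + 19361)*(36106 + 22343) = (-22 + 19361)*(36106 + 22343) = 19339*58449 = 1130345211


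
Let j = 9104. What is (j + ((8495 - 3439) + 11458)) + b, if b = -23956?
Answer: 1662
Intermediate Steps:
(j + ((8495 - 3439) + 11458)) + b = (9104 + ((8495 - 3439) + 11458)) - 23956 = (9104 + (5056 + 11458)) - 23956 = (9104 + 16514) - 23956 = 25618 - 23956 = 1662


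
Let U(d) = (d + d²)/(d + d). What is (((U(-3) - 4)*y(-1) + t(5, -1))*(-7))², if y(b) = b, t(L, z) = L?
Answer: 4900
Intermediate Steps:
U(d) = (d + d²)/(2*d) (U(d) = (d + d²)/((2*d)) = (d + d²)*(1/(2*d)) = (d + d²)/(2*d))
(((U(-3) - 4)*y(-1) + t(5, -1))*(-7))² = ((((½ + (½)*(-3)) - 4)*(-1) + 5)*(-7))² = ((((½ - 3/2) - 4)*(-1) + 5)*(-7))² = (((-1 - 4)*(-1) + 5)*(-7))² = ((-5*(-1) + 5)*(-7))² = ((5 + 5)*(-7))² = (10*(-7))² = (-70)² = 4900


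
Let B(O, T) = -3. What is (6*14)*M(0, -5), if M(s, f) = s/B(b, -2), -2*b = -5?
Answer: 0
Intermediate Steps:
b = 5/2 (b = -1/2*(-5) = 5/2 ≈ 2.5000)
M(s, f) = -s/3 (M(s, f) = s/(-3) = s*(-1/3) = -s/3)
(6*14)*M(0, -5) = (6*14)*(-1/3*0) = 84*0 = 0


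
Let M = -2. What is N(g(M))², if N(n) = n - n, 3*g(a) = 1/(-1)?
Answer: 0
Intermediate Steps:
g(a) = -⅓ (g(a) = (1/(-1))/3 = (1*(-1))/3 = (⅓)*(-1) = -⅓)
N(n) = 0
N(g(M))² = 0² = 0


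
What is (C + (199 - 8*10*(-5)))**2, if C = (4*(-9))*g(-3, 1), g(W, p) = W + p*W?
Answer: 664225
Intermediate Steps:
g(W, p) = W + W*p
C = 216 (C = (4*(-9))*(-3*(1 + 1)) = -(-108)*2 = -36*(-6) = 216)
(C + (199 - 8*10*(-5)))**2 = (216 + (199 - 8*10*(-5)))**2 = (216 + (199 - 80*(-5)))**2 = (216 + (199 + 400))**2 = (216 + 599)**2 = 815**2 = 664225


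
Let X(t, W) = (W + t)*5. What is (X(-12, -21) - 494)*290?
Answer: -191110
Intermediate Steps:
X(t, W) = 5*W + 5*t
(X(-12, -21) - 494)*290 = ((5*(-21) + 5*(-12)) - 494)*290 = ((-105 - 60) - 494)*290 = (-165 - 494)*290 = -659*290 = -191110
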